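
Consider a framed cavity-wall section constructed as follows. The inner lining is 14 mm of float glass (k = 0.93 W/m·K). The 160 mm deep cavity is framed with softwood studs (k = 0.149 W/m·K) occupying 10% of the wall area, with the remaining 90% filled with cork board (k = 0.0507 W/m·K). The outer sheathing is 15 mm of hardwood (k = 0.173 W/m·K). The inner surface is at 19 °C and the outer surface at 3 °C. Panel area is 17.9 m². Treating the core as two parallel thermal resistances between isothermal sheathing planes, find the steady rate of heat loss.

Sheathing layers in series; stud and cavity paths in parallel between them.
R_inner = 0.014/(0.93×17.9) = 8.41×10^-4 K/W
R_stud  = 0.16/(0.149×0.1×17.9) = 0.5999 K/W
R_cav   = 0.16/(0.0507×0.9×17.9) = 0.1959 K/W
1/R_core = 1/R_stud + 1/R_cav → R_core = 0.1477 K/W
R_outer = 0.015/(0.173×17.9) = 0.004844 K/W
R_total = 0.1534 K/W
Q = ΔT/R_total = 16/0.1534

Q ≈ 104 W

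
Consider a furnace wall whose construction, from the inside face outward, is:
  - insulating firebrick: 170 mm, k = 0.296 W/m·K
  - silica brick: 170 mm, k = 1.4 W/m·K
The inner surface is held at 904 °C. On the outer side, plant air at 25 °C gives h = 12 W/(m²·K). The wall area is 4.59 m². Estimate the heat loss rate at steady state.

Treating each layer as a thermal resistance in series:
R_insulating firebrick = L/(kA) = 0.17/(0.296×4.59) = 0.1251 K/W
R_silica brick = L/(kA) = 0.17/(1.4×4.59) = 0.02646 K/W
R_outer film = 1/(h_o·A) = 1/(12×4.59) = 0.01816 K/W
R_total = 0.1697 K/W
Q = ΔT / R_total = 879 / 0.1697

Q ≈ 5180 W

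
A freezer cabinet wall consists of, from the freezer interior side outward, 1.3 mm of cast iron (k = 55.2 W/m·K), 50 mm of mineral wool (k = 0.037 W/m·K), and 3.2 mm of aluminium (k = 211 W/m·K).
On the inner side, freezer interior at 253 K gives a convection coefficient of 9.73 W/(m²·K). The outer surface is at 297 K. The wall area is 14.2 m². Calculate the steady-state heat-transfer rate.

Using the resistance-network approach (series):
R_inner film = 1/(h_i·A) = 1/(9.73×14.2) = 0.007238 K/W
R_cast iron = L/(kA) = 0.0013/(55.2×14.2) = 1.659×10^-6 K/W
R_mineral wool = L/(kA) = 0.05/(0.037×14.2) = 0.09517 K/W
R_aluminium = L/(kA) = 0.0032/(211×14.2) = 1.068×10^-6 K/W
R_total = 0.1024 K/W
Q = ΔT / R_total = 44 / 0.1024

Q ≈ 430 W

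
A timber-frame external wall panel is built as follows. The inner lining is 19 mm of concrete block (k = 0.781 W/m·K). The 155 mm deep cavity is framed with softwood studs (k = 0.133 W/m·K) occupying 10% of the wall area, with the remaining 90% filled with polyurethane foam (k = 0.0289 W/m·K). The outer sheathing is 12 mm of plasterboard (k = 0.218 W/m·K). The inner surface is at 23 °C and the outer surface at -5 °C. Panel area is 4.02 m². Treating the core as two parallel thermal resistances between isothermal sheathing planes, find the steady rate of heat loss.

Q ≈ 28 W

Sheathing layers in series; stud and cavity paths in parallel between them.
R_inner = 0.019/(0.781×4.02) = 0.006052 K/W
R_stud  = 0.155/(0.133×0.1×4.02) = 2.899 K/W
R_cav   = 0.155/(0.0289×0.9×4.02) = 1.482 K/W
1/R_core = 1/R_stud + 1/R_cav → R_core = 0.9809 K/W
R_outer = 0.012/(0.218×4.02) = 0.01369 K/W
R_total = 1.001 K/W
Q = ΔT/R_total = 28/1.001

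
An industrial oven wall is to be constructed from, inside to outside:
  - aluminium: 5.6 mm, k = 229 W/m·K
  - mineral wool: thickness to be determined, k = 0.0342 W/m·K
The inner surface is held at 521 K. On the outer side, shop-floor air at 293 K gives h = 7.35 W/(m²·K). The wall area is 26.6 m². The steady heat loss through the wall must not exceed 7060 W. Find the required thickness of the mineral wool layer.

Model the wall as resistances in series:
R_aluminium = L/(kA) = 0.0056/(229×26.6) = 9.193×10^-7 K/W
R_outer film = 1/(h_o·A) = 1/(7.35×26.6) = 0.005115 K/W
Sum of the known resistances R_other = 0.005116 K/W
Required total resistance R_tot = ΔT/Q_allow = 228/7060 = 0.03229 K/W
R_mineral wool = R_tot − R_other = 0.02718 K/W
L = R·k·A = 0.02718×0.0342×26.6

L ≈ 24.7 mm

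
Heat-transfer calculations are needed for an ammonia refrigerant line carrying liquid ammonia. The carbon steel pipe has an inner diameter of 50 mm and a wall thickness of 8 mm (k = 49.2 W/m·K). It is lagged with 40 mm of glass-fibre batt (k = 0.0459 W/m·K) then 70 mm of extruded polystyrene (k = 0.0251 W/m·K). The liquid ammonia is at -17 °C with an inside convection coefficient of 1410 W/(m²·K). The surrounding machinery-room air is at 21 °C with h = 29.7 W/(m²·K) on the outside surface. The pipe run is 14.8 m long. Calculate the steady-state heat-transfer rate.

Treating each annulus and film as a series resistance:
R_inner film = 1/(h_i·2πr₁L) = 1/(1410×2π×0.025×14.8) = 3.051×10^-4 K/W
R_carbon steel pipe wall = ln(33/25)/(2π×49.2×14.8) = 6.068×10^-5 K/W
R_glass-fibre batt = ln(73/33)/(2π×0.0459×14.8) = 0.186 K/W
R_extruded polystyrene = ln(143/73)/(2π×0.0251×14.8) = 0.2881 K/W
R_outer film = 1/(h_o·2πr_oL) = 1/(29.7×2π×0.143×14.8) = 0.002532 K/W
R_total = 0.477 K/W
Q = ΔT/R_total = 38/0.477

Q ≈ 79.7 W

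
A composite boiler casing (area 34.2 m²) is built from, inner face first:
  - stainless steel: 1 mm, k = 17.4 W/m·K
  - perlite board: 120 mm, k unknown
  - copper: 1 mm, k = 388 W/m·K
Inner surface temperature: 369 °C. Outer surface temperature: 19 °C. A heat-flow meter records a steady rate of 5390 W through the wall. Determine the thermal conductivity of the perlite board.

k ≈ 0.054 W/(m·K)

Thermal resistances in series:
R_stainless steel = L/(kA) = 0.001/(17.4×34.2) = 1.68×10^-6 K/W
R_copper = L/(kA) = 0.001/(388×34.2) = 7.536×10^-8 K/W
Sum of known resistances R_other = 1.756×10^-6 K/W
Total R = ΔT/Q = 350/5390 = 0.06494 K/W
R_perlite board = R_total − R_other = 0.06493 K/W
k = L/(R·A) = 0.12/(0.06493×34.2)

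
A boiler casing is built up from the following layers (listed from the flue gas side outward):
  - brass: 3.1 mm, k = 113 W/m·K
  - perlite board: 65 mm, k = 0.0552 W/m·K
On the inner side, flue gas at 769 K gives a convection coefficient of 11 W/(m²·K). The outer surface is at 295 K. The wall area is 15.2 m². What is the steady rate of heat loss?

Series thermal resistances:
R_inner film = 1/(h_i·A) = 1/(11×15.2) = 0.005981 K/W
R_brass = L/(kA) = 0.0031/(113×15.2) = 1.805×10^-6 K/W
R_perlite board = L/(kA) = 0.065/(0.0552×15.2) = 0.07747 K/W
R_total = 0.08345 K/W
Q = ΔT / R_total = 474 / 0.08345

Q ≈ 5680 W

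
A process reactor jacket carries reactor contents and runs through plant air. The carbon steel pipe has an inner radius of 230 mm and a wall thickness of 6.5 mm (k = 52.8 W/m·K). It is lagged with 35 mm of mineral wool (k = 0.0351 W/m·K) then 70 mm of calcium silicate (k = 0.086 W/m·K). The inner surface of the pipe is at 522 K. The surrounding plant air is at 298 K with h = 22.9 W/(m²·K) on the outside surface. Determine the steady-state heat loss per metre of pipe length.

Radial resistances (cylindrical: R_cond = ln(r_o/r_i)/(2πkL), R_conv = 1/(h·2πrL)):
R_carbon steel pipe wall = ln(236.5/230)/(2π×52.8×1) = 8.401×10^-5 K/W
R_mineral wool = ln(271.5/236.5)/(2π×0.0351×1) = 0.6258 K/W
R_calcium silicate = ln(341.5/271.5)/(2π×0.086×1) = 0.4245 K/W
R_outer film = 1/(h_o·2πr_oL) = 1/(22.9×2π×0.3415×1) = 0.02035 K/W
R_total = 1.071 K/W
Q = ΔT/R_total = 224/1.071

q′ ≈ 209 W/m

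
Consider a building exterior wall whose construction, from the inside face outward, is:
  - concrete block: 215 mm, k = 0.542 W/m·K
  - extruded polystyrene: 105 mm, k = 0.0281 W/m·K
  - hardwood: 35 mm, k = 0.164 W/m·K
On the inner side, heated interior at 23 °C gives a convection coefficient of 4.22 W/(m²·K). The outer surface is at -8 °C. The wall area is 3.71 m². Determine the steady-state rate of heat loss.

Model the wall as resistances in series:
R_inner film = 1/(h_i·A) = 1/(4.22×3.71) = 0.06387 K/W
R_concrete block = L/(kA) = 0.215/(0.542×3.71) = 0.1069 K/W
R_extruded polystyrene = L/(kA) = 0.105/(0.0281×3.71) = 1.007 K/W
R_hardwood = L/(kA) = 0.035/(0.164×3.71) = 0.05752 K/W
R_total = 1.236 K/W
Q = ΔT / R_total = 31 / 1.236

Q ≈ 25.1 W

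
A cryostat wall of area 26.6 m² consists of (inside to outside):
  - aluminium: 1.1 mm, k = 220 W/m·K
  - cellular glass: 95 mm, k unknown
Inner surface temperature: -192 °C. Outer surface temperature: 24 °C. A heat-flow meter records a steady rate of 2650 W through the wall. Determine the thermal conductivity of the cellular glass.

Thermal resistances in series:
R_aluminium = L/(kA) = 0.0011/(220×26.6) = 1.88×10^-7 K/W
Sum of known resistances R_other = 1.88×10^-7 K/W
Total R = ΔT/Q = 216/2650 = 0.08151 K/W
R_cellular glass = R_total − R_other = 0.08151 K/W
k = L/(R·A) = 0.095/(0.08151×26.6)

k ≈ 0.0438 W/(m·K)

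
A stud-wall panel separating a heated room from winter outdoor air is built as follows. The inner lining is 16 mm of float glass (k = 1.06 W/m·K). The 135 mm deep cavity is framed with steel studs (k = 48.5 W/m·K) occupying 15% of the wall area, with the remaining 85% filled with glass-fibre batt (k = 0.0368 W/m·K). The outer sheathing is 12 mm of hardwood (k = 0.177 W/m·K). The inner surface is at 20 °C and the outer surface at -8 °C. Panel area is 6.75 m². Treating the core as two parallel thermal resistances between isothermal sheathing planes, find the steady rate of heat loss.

Sheathing layers in series; stud and cavity paths in parallel between them.
R_inner = 0.016/(1.06×6.75) = 0.002236 K/W
R_stud  = 0.135/(48.5×0.15×6.75) = 0.002749 K/W
R_cav   = 0.135/(0.0368×0.85×6.75) = 0.6394 K/W
1/R_core = 1/R_stud + 1/R_cav → R_core = 0.002737 K/W
R_outer = 0.012/(0.177×6.75) = 0.01004 K/W
R_total = 0.01502 K/W
Q = ΔT/R_total = 28/0.01502

Q ≈ 1860 W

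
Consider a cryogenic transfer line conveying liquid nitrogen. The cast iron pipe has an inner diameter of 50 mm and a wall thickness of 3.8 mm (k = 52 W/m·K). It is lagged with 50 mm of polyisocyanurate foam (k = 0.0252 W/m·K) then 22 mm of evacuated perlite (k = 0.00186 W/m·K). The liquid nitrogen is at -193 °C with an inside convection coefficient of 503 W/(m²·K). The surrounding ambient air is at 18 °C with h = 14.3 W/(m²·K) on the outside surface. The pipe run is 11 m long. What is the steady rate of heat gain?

Cylindrical conduction, so R = ln(r₂/r₁)/(2πkL) per layer, in series:
R_inner film = 1/(h_i·2πr₁L) = 1/(503×2π×0.025×11) = 0.001151 K/W
R_cast iron pipe wall = ln(28.8/25)/(2π×52×11) = 3.937×10^-5 K/W
R_polyisocyanurate foam = ln(78.8/28.8)/(2π×0.0252×11) = 0.5779 K/W
R_evacuated perlite = ln(100.8/78.8)/(2π×0.00186×11) = 1.915 K/W
R_outer film = 1/(h_o·2πr_oL) = 1/(14.3×2π×0.1008×11) = 0.01004 K/W
R_total = 2.504 K/W
Q = ΔT/R_total = 211/2.504

Q ≈ 84.2 W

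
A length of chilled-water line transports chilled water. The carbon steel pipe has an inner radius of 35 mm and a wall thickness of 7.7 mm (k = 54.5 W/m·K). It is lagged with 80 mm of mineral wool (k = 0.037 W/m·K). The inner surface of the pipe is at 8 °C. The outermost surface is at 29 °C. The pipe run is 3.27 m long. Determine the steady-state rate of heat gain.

For a radial system each layer contributes R = ln(r_out/r_in)/(2πkL); films add R = 1/(hA).
R_carbon steel pipe wall = ln(42.7/35)/(2π×54.5×3.27) = 1.776×10^-4 K/W
R_mineral wool = ln(122.7/42.7)/(2π×0.037×3.27) = 1.389 K/W
R_total = 1.389 K/W
Q = ΔT/R_total = 21/1.389

Q ≈ 15.1 W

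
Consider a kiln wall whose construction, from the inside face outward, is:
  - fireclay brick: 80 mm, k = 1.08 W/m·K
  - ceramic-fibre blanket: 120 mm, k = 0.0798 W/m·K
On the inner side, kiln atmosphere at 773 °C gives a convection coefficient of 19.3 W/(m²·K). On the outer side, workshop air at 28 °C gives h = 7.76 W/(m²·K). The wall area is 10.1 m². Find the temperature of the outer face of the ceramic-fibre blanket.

T ≈ 82.6 °C

Model the wall as resistances in series:
R_inner film = 1/(h_i·A) = 1/(19.3×10.1) = 0.00513 K/W
R_fireclay brick = L/(kA) = 0.08/(1.08×10.1) = 0.007334 K/W
R_ceramic-fibre blanket = L/(kA) = 0.12/(0.0798×10.1) = 0.1489 K/W
R_outer film = 1/(h_o·A) = 1/(7.76×10.1) = 0.01276 K/W
R_total = 0.1741 K/W;  Q = ΔT/R_total = 745/0.1741 = 4279 W
T_interface = T_inner − Q·ΣR(inner→interface) = 773 − 4280×0.1614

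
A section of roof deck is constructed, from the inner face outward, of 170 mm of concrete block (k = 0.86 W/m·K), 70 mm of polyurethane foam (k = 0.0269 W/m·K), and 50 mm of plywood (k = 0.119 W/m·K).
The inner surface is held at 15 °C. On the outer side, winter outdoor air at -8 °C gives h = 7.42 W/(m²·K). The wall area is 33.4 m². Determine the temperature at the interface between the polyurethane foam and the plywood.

T ≈ -4.2 °C

Treating each layer as a thermal resistance in series:
R_concrete block = L/(kA) = 0.17/(0.86×33.4) = 0.005918 K/W
R_polyurethane foam = L/(kA) = 0.07/(0.0269×33.4) = 0.07791 K/W
R_plywood = L/(kA) = 0.05/(0.119×33.4) = 0.01258 K/W
R_outer film = 1/(h_o·A) = 1/(7.42×33.4) = 0.004035 K/W
R_total = 0.1004 K/W;  Q = ΔT/R_total = 23/0.1004 = 229 W
T_interface = T_inner − Q·ΣR(inner→interface) = 15 − 229×0.08383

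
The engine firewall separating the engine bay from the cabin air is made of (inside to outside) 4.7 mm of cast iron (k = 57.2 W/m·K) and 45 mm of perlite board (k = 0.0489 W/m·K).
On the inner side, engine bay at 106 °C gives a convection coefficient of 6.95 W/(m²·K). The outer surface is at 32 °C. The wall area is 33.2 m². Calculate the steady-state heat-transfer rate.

Thermal resistances in series:
R_inner film = 1/(h_i·A) = 1/(6.95×33.2) = 0.004334 K/W
R_cast iron = L/(kA) = 0.0047/(57.2×33.2) = 2.475×10^-6 K/W
R_perlite board = L/(kA) = 0.045/(0.0489×33.2) = 0.02772 K/W
R_total = 0.03205 K/W
Q = ΔT / R_total = 74 / 0.03205

Q ≈ 2310 W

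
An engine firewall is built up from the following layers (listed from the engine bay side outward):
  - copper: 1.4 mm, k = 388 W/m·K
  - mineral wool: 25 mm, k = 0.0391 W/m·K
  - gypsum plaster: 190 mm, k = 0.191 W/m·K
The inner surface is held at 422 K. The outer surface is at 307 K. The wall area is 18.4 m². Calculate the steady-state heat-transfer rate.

Q ≈ 1290 W

Model the wall as resistances in series:
R_copper = L/(kA) = 0.0014/(388×18.4) = 1.961×10^-7 K/W
R_mineral wool = L/(kA) = 0.025/(0.0391×18.4) = 0.03475 K/W
R_gypsum plaster = L/(kA) = 0.19/(0.191×18.4) = 0.05406 K/W
R_total = 0.08881 K/W
Q = ΔT / R_total = 115 / 0.08881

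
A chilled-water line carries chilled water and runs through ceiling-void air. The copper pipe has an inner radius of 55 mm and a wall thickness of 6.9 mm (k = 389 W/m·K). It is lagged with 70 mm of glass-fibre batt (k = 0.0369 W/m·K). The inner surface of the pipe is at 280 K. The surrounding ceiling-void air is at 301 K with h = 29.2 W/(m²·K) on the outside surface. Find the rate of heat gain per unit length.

q′ ≈ 6.36 W/m

Cylindrical conduction, so R = ln(r₂/r₁)/(2πkL) per layer, in series:
R_copper pipe wall = ln(61.9/55)/(2π×389×1) = 4.835×10^-5 K/W
R_glass-fibre batt = ln(131.9/61.9)/(2π×0.0369×1) = 3.263 K/W
R_outer film = 1/(h_o·2πr_oL) = 1/(29.2×2π×0.1319×1) = 0.04132 K/W
R_total = 3.304 K/W
Q = ΔT/R_total = 21/3.304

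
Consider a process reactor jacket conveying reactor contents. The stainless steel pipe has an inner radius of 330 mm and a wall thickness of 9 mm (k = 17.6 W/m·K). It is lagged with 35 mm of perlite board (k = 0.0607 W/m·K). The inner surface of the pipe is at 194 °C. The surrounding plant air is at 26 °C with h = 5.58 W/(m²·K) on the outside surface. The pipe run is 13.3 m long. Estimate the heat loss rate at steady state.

Q ≈ 6690 W

Radial resistances (cylindrical: R_cond = ln(r_o/r_i)/(2πkL), R_conv = 1/(h·2πrL)):
R_stainless steel pipe wall = ln(339/330)/(2π×17.6×13.3) = 1.829×10^-5 K/W
R_perlite board = ln(374/339)/(2π×0.0607×13.3) = 0.01937 K/W
R_outer film = 1/(h_o·2πr_oL) = 1/(5.58×2π×0.374×13.3) = 0.005734 K/W
R_total = 0.02512 K/W
Q = ΔT/R_total = 168/0.02512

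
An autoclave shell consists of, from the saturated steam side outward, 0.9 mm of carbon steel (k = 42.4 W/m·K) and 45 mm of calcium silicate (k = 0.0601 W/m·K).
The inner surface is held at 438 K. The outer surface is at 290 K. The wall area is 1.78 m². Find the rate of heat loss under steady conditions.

Treating each layer as a thermal resistance in series:
R_carbon steel = L/(kA) = 0.0009/(42.4×1.78) = 1.192×10^-5 K/W
R_calcium silicate = L/(kA) = 0.045/(0.0601×1.78) = 0.4206 K/W
R_total = 0.4207 K/W
Q = ΔT / R_total = 148 / 0.4207

Q ≈ 352 W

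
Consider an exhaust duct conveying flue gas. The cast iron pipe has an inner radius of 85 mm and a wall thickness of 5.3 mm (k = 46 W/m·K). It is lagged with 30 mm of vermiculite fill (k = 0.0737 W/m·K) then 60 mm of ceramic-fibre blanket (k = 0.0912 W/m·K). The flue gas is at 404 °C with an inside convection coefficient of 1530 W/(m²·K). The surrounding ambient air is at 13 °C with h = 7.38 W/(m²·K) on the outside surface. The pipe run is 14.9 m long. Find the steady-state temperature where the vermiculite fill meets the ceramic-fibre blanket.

Radial resistances (cylindrical: R_cond = ln(r_o/r_i)/(2πkL), R_conv = 1/(h·2πrL)):
R_inner film = 1/(h_i·2πr₁L) = 1/(1530×2π×0.085×14.9) = 8.213×10^-5 K/W
R_cast iron pipe wall = ln(90.3/85)/(2π×46×14.9) = 1.405×10^-5 K/W
R_vermiculite fill = ln(120.3/90.3)/(2π×0.0737×14.9) = 0.04157 K/W
R_ceramic-fibre blanket = ln(180.3/120.3)/(2π×0.0912×14.9) = 0.04739 K/W
R_outer film = 1/(h_o·2πr_oL) = 1/(7.38×2π×0.1803×14.9) = 0.008028 K/W
R_total = 0.09709 K/W
Q = ΔT/R_total = 391/0.09709
Q = 4030 W
T_interface = T_inner − Q·ΣR(inner→interface) = 404 − 4030×0.04167

T ≈ 236 °C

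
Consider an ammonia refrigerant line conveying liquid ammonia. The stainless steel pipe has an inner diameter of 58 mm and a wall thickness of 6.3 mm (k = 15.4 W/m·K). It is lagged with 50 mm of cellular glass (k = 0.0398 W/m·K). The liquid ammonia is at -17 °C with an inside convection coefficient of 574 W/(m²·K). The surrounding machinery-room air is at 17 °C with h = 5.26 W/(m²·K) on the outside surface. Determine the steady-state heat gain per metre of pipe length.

Treating each annulus and film as a series resistance:
R_inner film = 1/(h_i·2πr₁L) = 1/(574×2π×0.029×1) = 0.009561 K/W
R_stainless steel pipe wall = ln(35.3/29)/(2π×15.4×1) = 0.002032 K/W
R_cellular glass = ln(85.3/35.3)/(2π×0.0398×1) = 3.528 K/W
R_outer film = 1/(h_o·2πr_oL) = 1/(5.26×2π×0.0853×1) = 0.3547 K/W
R_total = 3.894 K/W
Q = ΔT/R_total = 34/3.894

q′ ≈ 8.73 W/m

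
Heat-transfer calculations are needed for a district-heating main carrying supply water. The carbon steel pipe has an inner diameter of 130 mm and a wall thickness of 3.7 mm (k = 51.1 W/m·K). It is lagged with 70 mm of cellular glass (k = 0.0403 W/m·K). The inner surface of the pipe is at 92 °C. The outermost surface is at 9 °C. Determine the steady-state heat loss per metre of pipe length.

q′ ≈ 29.9 W/m

Cylindrical conduction, so R = ln(r₂/r₁)/(2πkL) per layer, in series:
R_carbon steel pipe wall = ln(68.7/65)/(2π×51.1×1) = 1.724×10^-4 K/W
R_cellular glass = ln(138.7/68.7)/(2π×0.0403×1) = 2.775 K/W
R_total = 2.775 K/W
Q = ΔT/R_total = 83/2.775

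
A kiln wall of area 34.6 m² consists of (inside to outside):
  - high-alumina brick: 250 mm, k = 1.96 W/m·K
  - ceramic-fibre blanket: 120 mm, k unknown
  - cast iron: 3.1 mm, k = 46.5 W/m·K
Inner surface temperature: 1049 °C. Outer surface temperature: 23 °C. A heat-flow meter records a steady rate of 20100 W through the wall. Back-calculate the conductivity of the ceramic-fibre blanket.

k ≈ 0.0732 W/(m·K)

Model the wall as resistances in series:
R_high-alumina brick = L/(kA) = 0.25/(1.96×34.6) = 0.003686 K/W
R_cast iron = L/(kA) = 0.0031/(46.5×34.6) = 1.927×10^-6 K/W
Sum of known resistances R_other = 0.003688 K/W
Total R = ΔT/Q = 1026/20100 = 0.05104 K/W
R_ceramic-fibre blanket = R_total − R_other = 0.04736 K/W
k = L/(R·A) = 0.12/(0.04736×34.6)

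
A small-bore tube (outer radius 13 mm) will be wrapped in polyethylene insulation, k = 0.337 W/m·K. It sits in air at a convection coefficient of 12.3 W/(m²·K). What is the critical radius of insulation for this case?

For a cylinder r_cr = k/h = 0.337/12.3
r_cr = 27.4 mm; since the bare radius (13 mm) is below r_cr, adding a thin layer of insulation will *increase* heat loss.

r_cr ≈ 27.4 mm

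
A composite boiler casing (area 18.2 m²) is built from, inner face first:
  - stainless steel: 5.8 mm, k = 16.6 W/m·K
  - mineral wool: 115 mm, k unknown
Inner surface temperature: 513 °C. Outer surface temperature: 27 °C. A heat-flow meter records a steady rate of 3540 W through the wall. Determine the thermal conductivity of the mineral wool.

k ≈ 0.046 W/(m·K)

Thermal resistances in series:
R_stainless steel = L/(kA) = 0.0058/(16.6×18.2) = 1.92×10^-5 K/W
Sum of known resistances R_other = 1.92×10^-5 K/W
Total R = ΔT/Q = 486/3540 = 0.1373 K/W
R_mineral wool = R_total − R_other = 0.1373 K/W
k = L/(R·A) = 0.115/(0.1373×18.2)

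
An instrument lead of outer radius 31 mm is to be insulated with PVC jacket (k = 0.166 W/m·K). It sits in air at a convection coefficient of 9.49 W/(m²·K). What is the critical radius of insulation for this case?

For a cylinder r_cr = k/h = 0.166/9.49
r_cr = 17.5 mm; since the bare radius (31 mm) is above r_cr, any added insulation will reduce heat loss.

r_cr ≈ 17.5 mm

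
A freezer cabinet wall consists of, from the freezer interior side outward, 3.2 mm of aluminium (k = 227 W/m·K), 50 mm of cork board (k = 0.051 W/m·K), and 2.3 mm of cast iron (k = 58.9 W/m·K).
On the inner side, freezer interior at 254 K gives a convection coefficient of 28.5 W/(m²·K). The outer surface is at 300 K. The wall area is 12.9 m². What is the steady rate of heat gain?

Q ≈ 584 W

Treating each layer as a thermal resistance in series:
R_inner film = 1/(h_i·A) = 1/(28.5×12.9) = 0.00272 K/W
R_aluminium = L/(kA) = 0.0032/(227×12.9) = 1.093×10^-6 K/W
R_cork board = L/(kA) = 0.05/(0.051×12.9) = 0.076 K/W
R_cast iron = L/(kA) = 0.0023/(58.9×12.9) = 3.027×10^-6 K/W
R_total = 0.07872 K/W
Q = ΔT / R_total = 46 / 0.07872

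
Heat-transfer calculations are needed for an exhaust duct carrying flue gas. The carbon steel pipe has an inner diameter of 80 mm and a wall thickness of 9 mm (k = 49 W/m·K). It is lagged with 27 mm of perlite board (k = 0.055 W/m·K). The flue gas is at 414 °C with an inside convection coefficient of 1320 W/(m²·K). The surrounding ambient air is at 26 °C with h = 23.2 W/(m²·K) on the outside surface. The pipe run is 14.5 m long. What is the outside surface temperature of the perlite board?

Radial resistances (cylindrical: R_cond = ln(r_o/r_i)/(2πkL), R_conv = 1/(h·2πrL)):
R_inner film = 1/(h_i·2πr₁L) = 1/(1320×2π×0.04×14.5) = 2.079×10^-4 K/W
R_carbon steel pipe wall = ln(49/40)/(2π×49×14.5) = 4.546×10^-5 K/W
R_perlite board = ln(76/49)/(2π×0.055×14.5) = 0.08759 K/W
R_outer film = 1/(h_o·2πr_oL) = 1/(23.2×2π×0.076×14.5) = 0.006225 K/W
R_total = 0.09407 K/W
Q = ΔT/R_total = 388/0.09407
Q = 4120 W
T_interface = T_inner − Q·ΣR(inner→interface) = 414 − 4120×0.08785

T ≈ 51.7 °C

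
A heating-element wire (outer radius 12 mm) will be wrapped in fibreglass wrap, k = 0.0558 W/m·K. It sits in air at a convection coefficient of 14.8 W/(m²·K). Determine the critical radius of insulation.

r_cr ≈ 3.77 mm

For a cylinder r_cr = k/h = 0.0558/14.8
r_cr = 3.77 mm; since the bare radius (12 mm) is above r_cr, any added insulation will reduce heat loss.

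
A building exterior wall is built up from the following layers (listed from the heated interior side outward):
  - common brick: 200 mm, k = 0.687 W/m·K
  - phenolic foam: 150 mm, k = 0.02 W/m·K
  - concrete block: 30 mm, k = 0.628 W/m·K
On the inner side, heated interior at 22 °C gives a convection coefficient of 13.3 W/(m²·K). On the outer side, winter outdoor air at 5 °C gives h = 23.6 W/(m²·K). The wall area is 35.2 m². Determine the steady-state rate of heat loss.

Q ≈ 75.2 W

Treating each layer as a thermal resistance in series:
R_inner film = 1/(h_i·A) = 1/(13.3×35.2) = 0.002136 K/W
R_common brick = L/(kA) = 0.2/(0.687×35.2) = 0.00827 K/W
R_phenolic foam = L/(kA) = 0.15/(0.02×35.2) = 0.2131 K/W
R_concrete block = L/(kA) = 0.03/(0.628×35.2) = 0.001357 K/W
R_outer film = 1/(h_o·A) = 1/(23.6×35.2) = 0.001204 K/W
R_total = 0.226 K/W
Q = ΔT / R_total = 17 / 0.226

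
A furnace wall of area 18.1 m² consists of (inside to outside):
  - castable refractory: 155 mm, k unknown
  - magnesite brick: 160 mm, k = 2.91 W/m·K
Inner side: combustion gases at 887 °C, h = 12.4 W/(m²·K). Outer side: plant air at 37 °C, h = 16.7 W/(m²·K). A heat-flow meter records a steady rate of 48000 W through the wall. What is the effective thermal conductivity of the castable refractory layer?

Treating each layer as a thermal resistance in series:
R_inner film = 1/(h_i·A) = 1/(12.4×18.1) = 0.004456 K/W
R_magnesite brick = L/(kA) = 0.16/(2.91×18.1) = 0.003038 K/W
R_outer film = 1/(h_o·A) = 1/(16.7×18.1) = 0.003308 K/W
Sum of known resistances R_other = 0.0108 K/W
Total R = ΔT/Q = 850/48000 = 0.01771 K/W
R_castable refractory = R_total − R_other = 0.006907 K/W
k = L/(R·A) = 0.155/(0.006907×18.1)

k ≈ 1.24 W/(m·K)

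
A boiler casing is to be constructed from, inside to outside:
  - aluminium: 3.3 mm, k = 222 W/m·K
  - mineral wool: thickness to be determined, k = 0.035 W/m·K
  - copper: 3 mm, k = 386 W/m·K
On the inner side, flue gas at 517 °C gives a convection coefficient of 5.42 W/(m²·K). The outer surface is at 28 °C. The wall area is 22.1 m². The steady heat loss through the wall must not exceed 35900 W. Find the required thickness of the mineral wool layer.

Treating each layer as a thermal resistance in series:
R_inner film = 1/(h_i·A) = 1/(5.42×22.1) = 0.008348 K/W
R_aluminium = L/(kA) = 0.0033/(222×22.1) = 6.726×10^-7 K/W
R_copper = L/(kA) = 0.003/(386×22.1) = 3.517×10^-7 K/W
Sum of the known resistances R_other = 0.00835 K/W
Required total resistance R_tot = ΔT/Q_allow = 489/35900 = 0.01362 K/W
R_mineral wool = R_tot − R_other = 0.005272 K/W
L = R·k·A = 0.005272×0.035×22.1

L ≈ 4.08 mm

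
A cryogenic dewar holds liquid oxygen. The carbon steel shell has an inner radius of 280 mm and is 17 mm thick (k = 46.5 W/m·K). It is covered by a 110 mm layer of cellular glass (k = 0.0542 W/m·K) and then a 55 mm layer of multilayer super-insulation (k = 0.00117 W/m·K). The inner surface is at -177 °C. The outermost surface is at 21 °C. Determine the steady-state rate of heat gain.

Q ≈ 9.33 W

Each spherical layer contributes R = (1/r_i − 1/r_o)/(4πk):
R_carbon steel shell = (1/0.28 − 1/0.297)/(4π×46.5) = 3.498×10^-4 K/W
R_cellular glass = (1/0.297 − 1/0.407)/(4π×0.0542) = 1.336 K/W
R_multilayer super-insulation = (1/0.407 − 1/0.462)/(4π×0.00117) = 19.89 K/W
R_total = 21.23 K/W
Q = ΔT/R_total = 198/21.23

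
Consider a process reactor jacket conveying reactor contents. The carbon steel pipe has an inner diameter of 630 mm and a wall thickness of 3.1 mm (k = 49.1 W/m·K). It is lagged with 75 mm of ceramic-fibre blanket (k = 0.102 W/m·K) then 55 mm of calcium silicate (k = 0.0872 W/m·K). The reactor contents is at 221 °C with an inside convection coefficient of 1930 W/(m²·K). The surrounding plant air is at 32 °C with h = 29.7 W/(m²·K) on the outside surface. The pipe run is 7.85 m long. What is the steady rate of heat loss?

Treating each annulus and film as a series resistance:
R_inner film = 1/(h_i·2πr₁L) = 1/(1930×2π×0.315×7.85) = 3.335×10^-5 K/W
R_carbon steel pipe wall = ln(318.1/315)/(2π×49.1×7.85) = 4.044×10^-6 K/W
R_ceramic-fibre blanket = ln(393.1/318.1)/(2π×0.102×7.85) = 0.04208 K/W
R_calcium silicate = ln(448.1/393.1)/(2π×0.0872×7.85) = 0.03045 K/W
R_outer film = 1/(h_o·2πr_oL) = 1/(29.7×2π×0.4481×7.85) = 0.001523 K/W
R_total = 0.07409 K/W
Q = ΔT/R_total = 189/0.07409

Q ≈ 2550 W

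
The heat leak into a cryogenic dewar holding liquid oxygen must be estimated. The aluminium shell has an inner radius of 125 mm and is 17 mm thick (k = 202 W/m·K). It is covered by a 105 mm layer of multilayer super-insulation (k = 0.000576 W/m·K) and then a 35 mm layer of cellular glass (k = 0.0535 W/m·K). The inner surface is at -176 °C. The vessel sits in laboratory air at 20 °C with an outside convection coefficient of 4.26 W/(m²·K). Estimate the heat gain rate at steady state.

For a spherical shell R = (1/r₁ − 1/r₂)/(4πk); film R = 1/(h·4πr²). In series:
R_aluminium shell = (1/0.125 − 1/0.142)/(4π×202) = 3.773×10^-4 K/W
R_multilayer super-insulation = (1/0.142 − 1/0.247)/(4π×0.000576) = 413.6 K/W
R_cellular glass = (1/0.247 − 1/0.282)/(4π×0.0535) = 0.7474 K/W
R_outer film = 1/(h·4πr_o²) = 1/(4.26×4π×0.282²) = 0.2349 K/W
R_total = 414.6 K/W
Q = ΔT/R_total = 196/414.6

Q ≈ 0.473 W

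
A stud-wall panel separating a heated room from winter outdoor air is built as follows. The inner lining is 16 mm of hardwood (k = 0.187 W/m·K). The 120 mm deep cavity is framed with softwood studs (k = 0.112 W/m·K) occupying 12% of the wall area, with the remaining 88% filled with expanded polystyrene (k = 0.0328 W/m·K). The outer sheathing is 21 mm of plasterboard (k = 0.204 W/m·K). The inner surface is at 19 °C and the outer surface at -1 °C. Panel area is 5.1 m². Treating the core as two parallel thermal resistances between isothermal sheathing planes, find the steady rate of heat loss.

Q ≈ 33.7 W

Sheathing layers in series; stud and cavity paths in parallel between them.
R_inner = 0.016/(0.187×5.1) = 0.01678 K/W
R_stud  = 0.12/(0.112×0.12×5.1) = 1.751 K/W
R_cav   = 0.12/(0.0328×0.88×5.1) = 0.8152 K/W
1/R_core = 1/R_stud + 1/R_cav → R_core = 0.5562 K/W
R_outer = 0.021/(0.204×5.1) = 0.02018 K/W
R_total = 0.5932 K/W
Q = ΔT/R_total = 20/0.5932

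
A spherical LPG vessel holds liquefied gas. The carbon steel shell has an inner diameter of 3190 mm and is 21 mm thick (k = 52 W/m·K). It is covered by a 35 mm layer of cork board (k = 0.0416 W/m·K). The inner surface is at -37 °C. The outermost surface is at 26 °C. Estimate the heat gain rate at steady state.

Each spherical layer contributes R = (1/r_i − 1/r_o)/(4πk):
R_carbon steel shell = (1/1.595 − 1/1.616)/(4π×52) = 1.247×10^-5 K/W
R_cork board = (1/1.616 − 1/1.651)/(4π×0.0416) = 0.02509 K/W
R_total = 0.02511 K/W
Q = ΔT/R_total = 63/0.02511

Q ≈ 2510 W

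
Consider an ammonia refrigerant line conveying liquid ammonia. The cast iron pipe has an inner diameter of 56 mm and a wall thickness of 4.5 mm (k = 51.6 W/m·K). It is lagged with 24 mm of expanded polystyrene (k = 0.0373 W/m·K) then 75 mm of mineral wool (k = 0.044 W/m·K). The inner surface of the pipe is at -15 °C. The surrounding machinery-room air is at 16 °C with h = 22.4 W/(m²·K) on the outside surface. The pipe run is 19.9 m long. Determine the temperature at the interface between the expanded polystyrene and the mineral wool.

T ≈ -1.62 °C

For a radial system each layer contributes R = ln(r_out/r_in)/(2πkL); films add R = 1/(hA).
R_cast iron pipe wall = ln(32.5/28)/(2π×51.6×19.9) = 2.31×10^-5 K/W
R_expanded polystyrene = ln(56.5/32.5)/(2π×0.0373×19.9) = 0.1186 K/W
R_mineral wool = ln(131.5/56.5)/(2π×0.044×19.9) = 0.1536 K/W
R_outer film = 1/(h_o·2πr_oL) = 1/(22.4×2π×0.1315×19.9) = 0.002715 K/W
R_total = 0.2749 K/W
Q = ΔT/R_total = 31/0.2749
Q = 113 W
T_interface = T_inner + Q·ΣR(inner→interface) = -15 + 113×0.1186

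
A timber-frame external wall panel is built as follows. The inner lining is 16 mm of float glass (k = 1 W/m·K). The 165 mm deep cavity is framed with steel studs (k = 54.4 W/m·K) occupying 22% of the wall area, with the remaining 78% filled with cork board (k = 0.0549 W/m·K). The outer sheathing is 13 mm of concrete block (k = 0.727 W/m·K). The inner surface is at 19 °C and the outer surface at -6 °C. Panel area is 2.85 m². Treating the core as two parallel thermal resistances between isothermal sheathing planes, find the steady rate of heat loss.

Q ≈ 1500 W

Sheathing layers in series; stud and cavity paths in parallel between them.
R_inner = 0.016/(1×2.85) = 0.005614 K/W
R_stud  = 0.165/(54.4×0.22×2.85) = 0.004837 K/W
R_cav   = 0.165/(0.0549×0.78×2.85) = 1.352 K/W
1/R_core = 1/R_stud + 1/R_cav → R_core = 0.00482 K/W
R_outer = 0.013/(0.727×2.85) = 0.006274 K/W
R_total = 0.01671 K/W
Q = ΔT/R_total = 25/0.01671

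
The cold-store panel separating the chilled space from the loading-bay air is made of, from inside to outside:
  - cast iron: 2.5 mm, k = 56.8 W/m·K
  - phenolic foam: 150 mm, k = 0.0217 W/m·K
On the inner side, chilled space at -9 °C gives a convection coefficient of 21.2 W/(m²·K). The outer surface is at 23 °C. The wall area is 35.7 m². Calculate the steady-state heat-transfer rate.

Thermal resistances in series:
R_inner film = 1/(h_i·A) = 1/(21.2×35.7) = 0.001321 K/W
R_cast iron = L/(kA) = 0.0025/(56.8×35.7) = 1.233×10^-6 K/W
R_phenolic foam = L/(kA) = 0.15/(0.0217×35.7) = 0.1936 K/W
R_total = 0.1949 K/W
Q = ΔT / R_total = 32 / 0.1949

Q ≈ 164 W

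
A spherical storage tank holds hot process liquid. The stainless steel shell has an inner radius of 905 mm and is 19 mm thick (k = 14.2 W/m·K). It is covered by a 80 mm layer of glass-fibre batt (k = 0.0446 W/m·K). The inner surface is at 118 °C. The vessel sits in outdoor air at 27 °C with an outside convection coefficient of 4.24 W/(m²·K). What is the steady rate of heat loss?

Q ≈ 527 W

For a spherical shell R = (1/r₁ − 1/r₂)/(4πk); film R = 1/(h·4πr²). In series:
R_stainless steel shell = (1/0.905 − 1/0.924)/(4π×14.2) = 1.273×10^-4 K/W
R_glass-fibre batt = (1/0.924 − 1/1.004)/(4π×0.0446) = 0.1539 K/W
R_outer film = 1/(h·4πr_o²) = 1/(4.24×4π×1.004²) = 0.01862 K/W
R_total = 0.1726 K/W
Q = ΔT/R_total = 91/0.1726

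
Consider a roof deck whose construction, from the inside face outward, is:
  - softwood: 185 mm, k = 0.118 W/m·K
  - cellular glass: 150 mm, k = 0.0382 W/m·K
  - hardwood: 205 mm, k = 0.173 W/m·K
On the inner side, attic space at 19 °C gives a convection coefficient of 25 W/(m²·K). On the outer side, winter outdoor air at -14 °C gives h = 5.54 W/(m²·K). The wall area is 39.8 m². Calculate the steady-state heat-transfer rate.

Series thermal resistances:
R_inner film = 1/(h_i·A) = 1/(25×39.8) = 0.001005 K/W
R_softwood = L/(kA) = 0.185/(0.118×39.8) = 0.03939 K/W
R_cellular glass = L/(kA) = 0.15/(0.0382×39.8) = 0.09866 K/W
R_hardwood = L/(kA) = 0.205/(0.173×39.8) = 0.02977 K/W
R_outer film = 1/(h_o·A) = 1/(5.54×39.8) = 0.004535 K/W
R_total = 0.1734 K/W
Q = ΔT / R_total = 33 / 0.1734

Q ≈ 190 W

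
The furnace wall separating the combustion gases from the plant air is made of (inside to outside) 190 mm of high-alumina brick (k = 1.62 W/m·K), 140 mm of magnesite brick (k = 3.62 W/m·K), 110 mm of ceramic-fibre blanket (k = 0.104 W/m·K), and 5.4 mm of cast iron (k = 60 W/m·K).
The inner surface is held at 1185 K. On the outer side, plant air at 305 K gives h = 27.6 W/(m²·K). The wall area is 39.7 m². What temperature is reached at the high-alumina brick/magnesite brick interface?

Using the resistance-network approach (series):
R_high-alumina brick = L/(kA) = 0.19/(1.62×39.7) = 0.002954 K/W
R_magnesite brick = L/(kA) = 0.14/(3.62×39.7) = 9.742×10^-4 K/W
R_ceramic-fibre blanket = L/(kA) = 0.11/(0.104×39.7) = 0.02664 K/W
R_cast iron = L/(kA) = 0.0054/(60×39.7) = 2.267×10^-6 K/W
R_outer film = 1/(h_o·A) = 1/(27.6×39.7) = 9.126×10^-4 K/W
R_total = 0.03149 K/W;  Q = ΔT/R_total = 880/0.03149 = 27950 W
T_interface = T_inner − Q·ΣR(inner→interface) = 1185 − 27900×0.002954

T ≈ 1100 K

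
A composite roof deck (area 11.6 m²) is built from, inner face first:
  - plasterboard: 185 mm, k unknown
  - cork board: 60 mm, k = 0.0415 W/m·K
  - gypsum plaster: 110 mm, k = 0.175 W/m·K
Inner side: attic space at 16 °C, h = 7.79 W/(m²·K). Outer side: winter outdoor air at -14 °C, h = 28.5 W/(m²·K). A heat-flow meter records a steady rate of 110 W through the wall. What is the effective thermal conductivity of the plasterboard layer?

Using the resistance-network approach (series):
R_inner film = 1/(h_i·A) = 1/(7.79×11.6) = 0.01107 K/W
R_cork board = L/(kA) = 0.06/(0.0415×11.6) = 0.1246 K/W
R_gypsum plaster = L/(kA) = 0.11/(0.175×11.6) = 0.05419 K/W
R_outer film = 1/(h_o·A) = 1/(28.5×11.6) = 0.003025 K/W
Sum of known resistances R_other = 0.1929 K/W
Total R = ΔT/Q = 30/110 = 0.2727 K/W
R_plasterboard = R_total − R_other = 0.07981 K/W
k = L/(R·A) = 0.185/(0.07981×11.6)

k ≈ 0.2 W/(m·K)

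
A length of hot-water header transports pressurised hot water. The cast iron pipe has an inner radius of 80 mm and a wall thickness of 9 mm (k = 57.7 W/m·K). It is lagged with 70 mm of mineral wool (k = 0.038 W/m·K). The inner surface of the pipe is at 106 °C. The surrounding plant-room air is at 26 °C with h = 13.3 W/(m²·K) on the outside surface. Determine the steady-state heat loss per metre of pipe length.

q′ ≈ 31.9 W/m

For a radial system each layer contributes R = ln(r_out/r_in)/(2πkL); films add R = 1/(hA).
R_cast iron pipe wall = ln(89/80)/(2π×57.7×1) = 2.941×10^-4 K/W
R_mineral wool = ln(159/89)/(2π×0.038×1) = 2.43 K/W
R_outer film = 1/(h_o·2πr_oL) = 1/(13.3×2π×0.159×1) = 0.07526 K/W
R_total = 2.506 K/W
Q = ΔT/R_total = 80/2.506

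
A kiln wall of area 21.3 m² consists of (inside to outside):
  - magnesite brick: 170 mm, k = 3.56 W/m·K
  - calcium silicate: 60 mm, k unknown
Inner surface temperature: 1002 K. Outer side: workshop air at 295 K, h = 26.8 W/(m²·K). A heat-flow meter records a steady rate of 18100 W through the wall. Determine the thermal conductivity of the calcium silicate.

k ≈ 0.0803 W/(m·K)

Using the resistance-network approach (series):
R_magnesite brick = L/(kA) = 0.17/(3.56×21.3) = 0.002242 K/W
R_outer film = 1/(h_o·A) = 1/(26.8×21.3) = 0.001752 K/W
Sum of known resistances R_other = 0.003994 K/W
Total R = ΔT/Q = 707/18100 = 0.03906 K/W
R_calcium silicate = R_total − R_other = 0.03507 K/W
k = L/(R·A) = 0.06/(0.03507×21.3)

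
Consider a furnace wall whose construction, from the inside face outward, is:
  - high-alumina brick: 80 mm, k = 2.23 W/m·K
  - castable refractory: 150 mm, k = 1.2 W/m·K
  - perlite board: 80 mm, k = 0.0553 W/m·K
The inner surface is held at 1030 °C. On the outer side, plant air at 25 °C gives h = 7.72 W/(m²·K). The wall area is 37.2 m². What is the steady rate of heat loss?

Using the resistance-network approach (series):
R_high-alumina brick = L/(kA) = 0.08/(2.23×37.2) = 9.644×10^-4 K/W
R_castable refractory = L/(kA) = 0.15/(1.2×37.2) = 0.00336 K/W
R_perlite board = L/(kA) = 0.08/(0.0553×37.2) = 0.03889 K/W
R_outer film = 1/(h_o·A) = 1/(7.72×37.2) = 0.003482 K/W
R_total = 0.0467 K/W
Q = ΔT / R_total = 1005 / 0.0467

Q ≈ 21500 W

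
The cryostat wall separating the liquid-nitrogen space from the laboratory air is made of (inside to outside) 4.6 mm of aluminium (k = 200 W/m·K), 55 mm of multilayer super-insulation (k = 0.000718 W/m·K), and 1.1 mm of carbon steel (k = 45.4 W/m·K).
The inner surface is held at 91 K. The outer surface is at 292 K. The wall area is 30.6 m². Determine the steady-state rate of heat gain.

Model the wall as resistances in series:
R_aluminium = L/(kA) = 0.0046/(200×30.6) = 7.516×10^-7 K/W
R_multilayer super-insulation = L/(kA) = 0.055/(0.000718×30.6) = 2.503 K/W
R_carbon steel = L/(kA) = 0.0011/(45.4×30.6) = 7.918×10^-7 K/W
R_total = 2.503 K/W
Q = ΔT / R_total = 201 / 2.503

Q ≈ 80.3 W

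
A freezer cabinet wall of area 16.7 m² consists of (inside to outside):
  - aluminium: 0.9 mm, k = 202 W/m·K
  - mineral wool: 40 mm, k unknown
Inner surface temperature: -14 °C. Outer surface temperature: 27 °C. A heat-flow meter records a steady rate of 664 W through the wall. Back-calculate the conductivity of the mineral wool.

Series thermal resistances:
R_aluminium = L/(kA) = 0.0009/(202×16.7) = 2.668×10^-7 K/W
Sum of known resistances R_other = 2.668×10^-7 K/W
Total R = ΔT/Q = 41/664 = 0.06175 K/W
R_mineral wool = R_total − R_other = 0.06175 K/W
k = L/(R·A) = 0.04/(0.06175×16.7)

k ≈ 0.0388 W/(m·K)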